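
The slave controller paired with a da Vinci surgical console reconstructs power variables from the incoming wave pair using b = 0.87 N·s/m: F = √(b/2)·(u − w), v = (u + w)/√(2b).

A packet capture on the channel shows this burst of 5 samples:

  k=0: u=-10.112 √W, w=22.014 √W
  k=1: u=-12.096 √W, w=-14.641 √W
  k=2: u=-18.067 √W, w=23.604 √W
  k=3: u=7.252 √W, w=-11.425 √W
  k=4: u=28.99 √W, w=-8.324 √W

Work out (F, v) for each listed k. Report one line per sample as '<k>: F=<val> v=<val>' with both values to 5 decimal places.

k=0: u−w=-32.12600, u+w=11.90200; √(b/2)=0.65955, √(2b)=1.31909; F=0.65955×(-32.126)=-21.18855, v=11.90200/1.31909=9.02288
k=1: u−w=2.54500, u+w=-26.73700; √(b/2)=0.65955, √(2b)=1.31909; F=0.65955×2.545=1.67854, v=-26.73700/1.31909=-20.26927
k=2: u−w=-41.67100, u+w=5.53700; √(b/2)=0.65955, √(2b)=1.31909; F=0.65955×(-41.671)=-27.48391, v=5.53700/1.31909=4.19759
k=3: u−w=18.67700, u+w=-4.17300; √(b/2)=0.65955, √(2b)=1.31909; F=0.65955×18.677=12.31833, v=-4.17300/1.31909=-3.16354
k=4: u−w=37.31400, u+w=20.66600; √(b/2)=0.65955, √(2b)=1.31909; F=0.65955×37.314=24.61027, v=20.66600/1.31909=15.66685

0: F=-21.18855 v=9.02288
1: F=1.67854 v=-20.26927
2: F=-27.48391 v=4.19759
3: F=12.31833 v=-3.16354
4: F=24.61027 v=15.66685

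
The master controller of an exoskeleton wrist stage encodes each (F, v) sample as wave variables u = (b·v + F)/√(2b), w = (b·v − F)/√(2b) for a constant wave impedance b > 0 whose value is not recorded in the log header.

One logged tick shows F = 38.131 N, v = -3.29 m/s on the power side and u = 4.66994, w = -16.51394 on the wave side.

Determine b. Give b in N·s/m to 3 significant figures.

b = 6.48 N·s/m

u + w = -11.84400;  u + w = √(2b)·v, so √(2b) = -11.84400/(-3.29) = 3.60000.
b = (√(2b))²/2 = 12.96000/2 = 6.48000.
(Check via u − w = 2F/√(2b): u − w = 21.18388, 2F/√(2b) = 21.18389.)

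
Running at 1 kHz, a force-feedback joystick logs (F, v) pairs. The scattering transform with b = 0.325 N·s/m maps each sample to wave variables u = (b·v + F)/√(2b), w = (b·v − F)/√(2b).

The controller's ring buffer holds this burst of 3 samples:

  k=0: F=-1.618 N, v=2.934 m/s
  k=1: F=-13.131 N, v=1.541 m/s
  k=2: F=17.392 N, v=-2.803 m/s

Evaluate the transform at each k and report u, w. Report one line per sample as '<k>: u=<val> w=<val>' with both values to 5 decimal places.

k=0: b·v=0.325×2.934=0.95355; √(2b)=0.80623; u=(0.95355+(-1.618))/0.80623=-0.82415, w=(0.95355−(-1.618))/0.80623=3.18962
k=1: b·v=0.325×1.541=0.50082; √(2b)=0.80623; u=(0.50082+(-13.131))/0.80623=-15.66580, w=(0.50082−(-13.131))/0.80623=16.90820
k=2: b·v=0.325×(-2.803)=-0.91097; √(2b)=0.80623; u=(-0.91097+17.392)/0.80623=20.44220, w=(-0.91097−17.392)/0.80623=-22.70205

0: u=-0.82415 w=3.18962
1: u=-15.66580 w=16.90820
2: u=20.44220 w=-22.70205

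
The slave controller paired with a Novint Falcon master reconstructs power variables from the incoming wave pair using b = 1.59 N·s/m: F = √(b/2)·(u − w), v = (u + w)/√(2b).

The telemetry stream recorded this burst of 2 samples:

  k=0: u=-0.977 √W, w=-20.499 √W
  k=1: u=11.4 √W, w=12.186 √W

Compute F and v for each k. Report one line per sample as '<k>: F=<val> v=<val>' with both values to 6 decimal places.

0: F=17.406356 v=-12.043143
1: F=-0.700819 v=13.226372

k=0: u−w=19.522000, u+w=-21.476000; √(b/2)=0.891628, √(2b)=1.783255; F=0.891628×19.522=17.406356, v=-21.476000/1.783255=-12.043143
k=1: u−w=-0.786000, u+w=23.586000; √(b/2)=0.891628, √(2b)=1.783255; F=0.891628×(-0.786)=-0.700819, v=23.586000/1.783255=13.226372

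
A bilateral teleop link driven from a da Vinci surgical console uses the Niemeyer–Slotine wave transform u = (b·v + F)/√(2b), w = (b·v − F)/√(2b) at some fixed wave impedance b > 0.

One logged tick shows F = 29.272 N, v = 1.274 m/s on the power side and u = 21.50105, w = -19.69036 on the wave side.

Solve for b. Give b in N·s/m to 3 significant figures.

b = 1.01 N·s/m

u + w = 1.8107;  u + w = √(2b)·v, so √(2b) = 1.8107/1.274 = 1.4213.
b = (√(2b))²/2 = 2.0200/2 = 1.0100.
(Check via u − w = 2F/√(2b): u − w = 41.1914, 2F/√(2b) = 41.1915.)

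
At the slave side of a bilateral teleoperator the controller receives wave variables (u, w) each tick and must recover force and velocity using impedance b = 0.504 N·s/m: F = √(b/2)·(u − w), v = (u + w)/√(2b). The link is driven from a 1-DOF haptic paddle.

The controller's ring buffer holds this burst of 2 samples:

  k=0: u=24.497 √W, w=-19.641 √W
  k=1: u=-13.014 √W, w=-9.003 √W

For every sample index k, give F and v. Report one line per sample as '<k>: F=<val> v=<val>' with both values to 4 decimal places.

k=0: u−w=44.1380, u+w=4.8560; √(b/2)=0.5020, √(2b)=1.0040; F=0.5020×44.138=22.1571, v=4.8560/1.0040=4.8367
k=1: u−w=-4.0110, u+w=-22.0170; √(b/2)=0.5020, √(2b)=1.0040; F=0.5020×(-4.011)=-2.0135, v=-22.0170/1.0040=-21.9295

0: F=22.1571 v=4.8367
1: F=-2.0135 v=-21.9295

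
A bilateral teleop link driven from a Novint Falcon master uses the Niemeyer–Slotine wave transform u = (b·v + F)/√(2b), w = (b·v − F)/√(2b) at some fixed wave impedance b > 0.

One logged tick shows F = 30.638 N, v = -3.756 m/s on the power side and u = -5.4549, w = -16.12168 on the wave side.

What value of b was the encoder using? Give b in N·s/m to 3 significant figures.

b = 16.5 N·s/m

u + w = -21.5766;  u + w = √(2b)·v, so √(2b) = -21.5766/(-3.756) = 5.7446.
b = (√(2b))²/2 = 33.0000/2 = 16.5000.
(Check via u − w = 2F/√(2b): u − w = 10.6668, 2F/√(2b) = 10.6668.)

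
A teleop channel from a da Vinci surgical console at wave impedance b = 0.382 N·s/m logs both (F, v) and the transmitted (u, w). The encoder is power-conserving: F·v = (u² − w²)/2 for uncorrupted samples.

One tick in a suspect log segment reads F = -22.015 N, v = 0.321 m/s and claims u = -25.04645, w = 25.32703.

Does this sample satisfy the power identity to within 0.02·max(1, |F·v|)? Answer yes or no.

F·v = (-22.015)×0.321 = -7.0668 W.
(u² − w²)/2 = (627.3247 − 641.4584)/2 = -7.0669 W.
|Δ| = 0.0001;  2% of max(1, |F·v|) = 0.1413.

yes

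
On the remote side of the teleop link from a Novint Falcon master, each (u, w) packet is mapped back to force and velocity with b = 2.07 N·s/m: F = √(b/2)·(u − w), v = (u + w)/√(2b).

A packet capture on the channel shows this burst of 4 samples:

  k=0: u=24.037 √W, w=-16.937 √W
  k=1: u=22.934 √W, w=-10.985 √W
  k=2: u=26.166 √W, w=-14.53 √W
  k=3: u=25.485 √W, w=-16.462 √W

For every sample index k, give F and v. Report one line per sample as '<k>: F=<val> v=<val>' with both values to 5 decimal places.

k=0: u−w=40.97400, u+w=7.10000; √(b/2)=1.01735, √(2b)=2.03470; F=1.01735×40.974=41.68488, v=7.10000/2.03470=3.48946
k=1: u−w=33.91900, u+w=11.94900; √(b/2)=1.01735, √(2b)=2.03470; F=1.01735×33.919=34.50748, v=11.94900/2.03470=5.87261
k=2: u−w=40.69600, u+w=11.63600; √(b/2)=1.01735, √(2b)=2.03470; F=1.01735×40.696=41.40206, v=11.63600/2.03470=5.71878
k=3: u−w=41.94700, u+w=9.02300; √(b/2)=1.01735, √(2b)=2.03470; F=1.01735×41.947=42.67476, v=9.02300/2.03470=4.43456

0: F=41.68488 v=3.48946
1: F=34.50748 v=5.87261
2: F=41.40206 v=5.71878
3: F=42.67476 v=4.43456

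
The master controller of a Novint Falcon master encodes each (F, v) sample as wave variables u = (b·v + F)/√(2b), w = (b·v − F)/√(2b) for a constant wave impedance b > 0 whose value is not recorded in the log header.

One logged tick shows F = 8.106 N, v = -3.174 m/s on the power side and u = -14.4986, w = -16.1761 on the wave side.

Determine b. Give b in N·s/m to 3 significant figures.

b = 46.7 N·s/m

u + w = -30.6747;  u + w = √(2b)·v, so √(2b) = -30.6747/(-3.174) = 9.6644.
b = (√(2b))²/2 = 93.4000/2 = 46.7000.
(Check via u − w = 2F/√(2b): u − w = 1.6775, 2F/√(2b) = 1.6775.)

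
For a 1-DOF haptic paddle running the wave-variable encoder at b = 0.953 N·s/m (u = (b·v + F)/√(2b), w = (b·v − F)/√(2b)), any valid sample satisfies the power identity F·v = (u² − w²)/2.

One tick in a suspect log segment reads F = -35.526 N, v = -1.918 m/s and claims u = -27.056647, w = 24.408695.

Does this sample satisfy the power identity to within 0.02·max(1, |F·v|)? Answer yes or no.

yes

F·v = (-35.526)×(-1.918) = 68.138868 W.
(u² − w²)/2 = (732.062147 − 595.784392)/2 = 68.138878 W.
|Δ| = 0.000010;  2% of max(1, |F·v|) = 1.362777.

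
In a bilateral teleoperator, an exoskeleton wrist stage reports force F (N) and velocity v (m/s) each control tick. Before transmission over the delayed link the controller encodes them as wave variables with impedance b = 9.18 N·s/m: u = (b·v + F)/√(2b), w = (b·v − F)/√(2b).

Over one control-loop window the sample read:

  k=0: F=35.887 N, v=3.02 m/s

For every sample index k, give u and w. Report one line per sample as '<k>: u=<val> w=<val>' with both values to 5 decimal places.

k=0: b·v=9.18×3.02=27.72360; √(2b)=4.28486; u=(27.72360+35.887)/4.28486=14.84544, w=(27.72360−35.887)/4.28486=-1.90517

0: u=14.84544 w=-1.90517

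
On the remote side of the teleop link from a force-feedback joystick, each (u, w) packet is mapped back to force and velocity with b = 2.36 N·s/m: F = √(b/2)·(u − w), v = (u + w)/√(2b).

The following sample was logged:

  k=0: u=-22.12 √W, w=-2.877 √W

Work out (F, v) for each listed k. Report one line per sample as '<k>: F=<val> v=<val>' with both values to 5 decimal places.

k=0: u−w=-19.24300, u+w=-24.99700; √(b/2)=1.08628, √(2b)=2.17256; F=1.08628×(-19.243)=-20.90325, v=-24.99700/2.17256=-11.50580

0: F=-20.90325 v=-11.50580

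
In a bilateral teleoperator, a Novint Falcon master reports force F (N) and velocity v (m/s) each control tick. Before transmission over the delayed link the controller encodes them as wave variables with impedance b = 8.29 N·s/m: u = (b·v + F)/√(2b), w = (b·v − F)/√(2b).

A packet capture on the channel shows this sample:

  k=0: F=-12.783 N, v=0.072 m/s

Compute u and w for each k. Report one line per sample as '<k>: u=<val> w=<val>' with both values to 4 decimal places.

k=0: b·v=8.29×0.072=0.5969; √(2b)=4.0719; u=(0.5969+(-12.783))/4.0719=-2.9928, w=(0.5969−(-12.783))/4.0719=3.2859

0: u=-2.9928 w=3.2859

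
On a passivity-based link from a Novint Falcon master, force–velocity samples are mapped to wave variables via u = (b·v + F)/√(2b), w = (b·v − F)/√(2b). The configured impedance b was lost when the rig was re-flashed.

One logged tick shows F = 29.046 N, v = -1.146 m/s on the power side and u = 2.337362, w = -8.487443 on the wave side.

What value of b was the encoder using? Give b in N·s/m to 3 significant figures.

b = 14.4 N·s/m

u + w = -6.150081;  u + w = √(2b)·v, so √(2b) = -6.150081/(-1.146) = 5.366563.
b = (√(2b))²/2 = 28.799997/2 = 14.399998.
(Check via u − w = 2F/√(2b): u − w = 10.824805, 2F/√(2b) = 10.824806.)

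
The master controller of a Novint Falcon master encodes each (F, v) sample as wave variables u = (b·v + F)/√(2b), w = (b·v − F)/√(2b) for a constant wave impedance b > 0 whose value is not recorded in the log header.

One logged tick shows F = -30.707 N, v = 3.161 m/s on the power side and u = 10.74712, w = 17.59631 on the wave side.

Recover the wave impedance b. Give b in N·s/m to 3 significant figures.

u + w = 28.34343;  u + w = √(2b)·v, so √(2b) = 28.34343/3.161 = 8.96660.
b = (√(2b))²/2 = 80.39996/2 = 40.19998.
(Check via u − w = 2F/√(2b): u − w = -6.84919, 2F/√(2b) = -6.84919.)

b = 40.2 N·s/m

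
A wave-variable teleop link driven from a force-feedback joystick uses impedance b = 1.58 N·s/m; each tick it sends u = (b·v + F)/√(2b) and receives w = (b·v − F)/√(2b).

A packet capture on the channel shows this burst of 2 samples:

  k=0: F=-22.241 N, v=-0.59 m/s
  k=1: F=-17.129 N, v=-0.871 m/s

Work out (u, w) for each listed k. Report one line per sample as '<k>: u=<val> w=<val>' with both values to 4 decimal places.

k=0: b·v=1.58×(-0.59)=-0.9322; √(2b)=1.7776; u=(-0.9322+(-22.241))/1.7776=-13.0359, w=(-0.9322−(-22.241))/1.7776=11.9871
k=1: b·v=1.58×(-0.871)=-1.3762; √(2b)=1.7776; u=(-1.3762+(-17.129))/1.7776=-10.4100, w=(-1.3762−(-17.129))/1.7776=8.8617

0: u=-13.0359 w=11.9871
1: u=-10.4100 w=8.8617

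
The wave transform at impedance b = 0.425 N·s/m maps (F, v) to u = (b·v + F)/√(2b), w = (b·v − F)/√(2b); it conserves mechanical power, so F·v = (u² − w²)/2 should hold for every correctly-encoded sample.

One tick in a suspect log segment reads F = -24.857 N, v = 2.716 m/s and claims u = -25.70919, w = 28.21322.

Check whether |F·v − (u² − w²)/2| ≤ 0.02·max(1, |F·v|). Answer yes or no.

yes

F·v = (-24.857)×2.716 = -67.51161 W.
(u² − w²)/2 = (660.96245 − 795.98578)/2 = -67.51167 W.
|Δ| = 0.00005;  2% of max(1, |F·v|) = 1.35023.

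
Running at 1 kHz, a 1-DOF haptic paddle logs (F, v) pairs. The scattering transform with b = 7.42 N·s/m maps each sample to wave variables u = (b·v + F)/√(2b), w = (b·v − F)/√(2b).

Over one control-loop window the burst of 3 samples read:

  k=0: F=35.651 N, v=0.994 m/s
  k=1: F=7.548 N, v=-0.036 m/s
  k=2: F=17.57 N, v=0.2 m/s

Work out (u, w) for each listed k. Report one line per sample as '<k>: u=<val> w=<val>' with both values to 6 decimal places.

k=0: b·v=7.42×0.994=7.375480; √(2b)=3.852272; u=(7.375480+35.651)/3.852272=11.169118, w=(7.375480−35.651)/3.852272=-7.339959
k=1: b·v=7.42×(-0.036)=-0.267120; √(2b)=3.852272; u=(-0.267120+7.548)/3.852272=1.890022, w=(-0.267120−7.548)/3.852272=-2.028704
k=2: b·v=7.42×0.2=1.484000; √(2b)=3.852272; u=(1.484000+17.57)/3.852272=4.946172, w=(1.484000−17.57)/3.852272=-4.175718

0: u=11.169118 w=-7.339959
1: u=1.890022 w=-2.028704
2: u=4.946172 w=-4.175718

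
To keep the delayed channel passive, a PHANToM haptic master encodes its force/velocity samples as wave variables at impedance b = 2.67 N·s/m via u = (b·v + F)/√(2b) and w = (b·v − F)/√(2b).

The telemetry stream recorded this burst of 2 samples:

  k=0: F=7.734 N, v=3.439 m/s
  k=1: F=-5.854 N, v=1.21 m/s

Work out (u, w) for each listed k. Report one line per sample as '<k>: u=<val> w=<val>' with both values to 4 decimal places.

0: u=7.3203 w=0.6267
1: u=-1.1352 w=3.9313

k=0: b·v=2.67×3.439=9.1821; √(2b)=2.3108; u=(9.1821+7.734)/2.3108=7.3203, w=(9.1821−7.734)/2.3108=0.6267
k=1: b·v=2.67×1.21=3.2307; √(2b)=2.3108; u=(3.2307+(-5.854))/2.3108=-1.1352, w=(3.2307−(-5.854))/2.3108=3.9313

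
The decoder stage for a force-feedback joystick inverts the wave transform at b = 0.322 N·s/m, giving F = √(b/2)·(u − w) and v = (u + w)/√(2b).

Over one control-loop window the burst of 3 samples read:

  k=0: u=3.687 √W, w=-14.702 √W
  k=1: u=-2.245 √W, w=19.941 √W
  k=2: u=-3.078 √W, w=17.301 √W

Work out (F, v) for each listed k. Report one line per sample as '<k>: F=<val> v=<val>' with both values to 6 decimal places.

0: F=7.378550 v=-13.725923
1: F=-8.902089 v=22.051197
2: F=-8.177034 v=17.723450

k=0: u−w=18.389000, u+w=-11.015000; √(b/2)=0.401248, √(2b)=0.802496; F=0.401248×18.389=7.378550, v=-11.015000/0.802496=-13.725923
k=1: u−w=-22.186000, u+w=17.696000; √(b/2)=0.401248, √(2b)=0.802496; F=0.401248×(-22.186)=-8.902089, v=17.696000/0.802496=22.051197
k=2: u−w=-20.379000, u+w=14.223000; √(b/2)=0.401248, √(2b)=0.802496; F=0.401248×(-20.379)=-8.177034, v=14.223000/0.802496=17.723450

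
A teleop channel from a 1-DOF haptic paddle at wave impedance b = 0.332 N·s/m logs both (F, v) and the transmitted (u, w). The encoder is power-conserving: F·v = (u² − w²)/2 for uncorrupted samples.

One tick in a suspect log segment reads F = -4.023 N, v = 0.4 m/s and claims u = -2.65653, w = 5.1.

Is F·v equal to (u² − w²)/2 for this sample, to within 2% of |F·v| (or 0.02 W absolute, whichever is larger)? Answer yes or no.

no

F·v = (-4.023)×0.4 = -1.6092 W.
(u² − w²)/2 = (7.0572 − 26.0100)/2 = -9.4764 W.
|Δ| = 7.8672;  2% of max(1, |F·v|) = 0.0322.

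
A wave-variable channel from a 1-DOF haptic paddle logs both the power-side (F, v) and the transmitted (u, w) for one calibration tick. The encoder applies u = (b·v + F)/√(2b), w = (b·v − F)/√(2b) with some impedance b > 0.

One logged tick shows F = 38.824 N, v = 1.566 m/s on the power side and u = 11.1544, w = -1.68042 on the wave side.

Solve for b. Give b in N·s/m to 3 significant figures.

b = 18.3 N·s/m

u + w = 9.47398;  u + w = √(2b)·v, so √(2b) = 9.47398/1.566 = 6.04980.
b = (√(2b))²/2 = 36.60003/2 = 18.30001.
(Check via u − w = 2F/√(2b): u − w = 12.83482, 2F/√(2b) = 12.83481.)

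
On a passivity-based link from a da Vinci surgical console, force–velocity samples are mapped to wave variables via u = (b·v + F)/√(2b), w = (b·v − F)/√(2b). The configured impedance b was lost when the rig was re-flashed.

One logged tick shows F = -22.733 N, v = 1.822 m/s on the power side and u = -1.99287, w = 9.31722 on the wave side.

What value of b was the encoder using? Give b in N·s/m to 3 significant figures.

u + w = 7.3244;  u + w = √(2b)·v, so √(2b) = 7.3244/1.822 = 4.0200.
b = (√(2b))²/2 = 16.1600/2 = 8.0800.
(Check via u − w = 2F/√(2b): u − w = -11.3101, 2F/√(2b) = -11.3101.)

b = 8.08 N·s/m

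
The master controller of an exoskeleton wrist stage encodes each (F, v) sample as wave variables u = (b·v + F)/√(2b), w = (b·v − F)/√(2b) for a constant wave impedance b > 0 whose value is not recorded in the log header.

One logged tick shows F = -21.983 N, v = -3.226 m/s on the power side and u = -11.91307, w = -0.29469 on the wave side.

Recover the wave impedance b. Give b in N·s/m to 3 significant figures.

b = 7.16 N·s/m

u + w = -12.20776;  u + w = √(2b)·v, so √(2b) = -12.20776/(-3.226) = 3.78418.
b = (√(2b))²/2 = 14.32001/2 = 7.16000.
(Check via u − w = 2F/√(2b): u − w = -11.61838, 2F/√(2b) = -11.61837.)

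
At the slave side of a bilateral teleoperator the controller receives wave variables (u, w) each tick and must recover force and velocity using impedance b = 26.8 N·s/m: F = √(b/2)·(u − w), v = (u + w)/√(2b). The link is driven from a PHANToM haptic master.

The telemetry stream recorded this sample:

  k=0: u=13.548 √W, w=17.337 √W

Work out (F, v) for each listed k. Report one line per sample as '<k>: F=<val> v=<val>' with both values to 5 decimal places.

k=0: u−w=-3.78900, u+w=30.88500; √(b/2)=3.66060, √(2b)=7.32120; F=3.66060×(-3.789)=-13.87002, v=30.88500/7.32120=4.21857

0: F=-13.87002 v=4.21857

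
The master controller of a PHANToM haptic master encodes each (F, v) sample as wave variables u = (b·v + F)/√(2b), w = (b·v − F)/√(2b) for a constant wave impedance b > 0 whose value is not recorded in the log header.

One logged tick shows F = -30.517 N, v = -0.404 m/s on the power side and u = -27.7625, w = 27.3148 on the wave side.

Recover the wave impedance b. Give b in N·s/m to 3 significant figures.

u + w = -0.44770;  u + w = √(2b)·v, so √(2b) = -0.44770/(-0.404) = 1.10817.
b = (√(2b))²/2 = 1.22804/2 = 0.61402.
(Check via u − w = 2F/√(2b): u − w = -55.07730, 2F/√(2b) = -55.07647.)

b = 0.614 N·s/m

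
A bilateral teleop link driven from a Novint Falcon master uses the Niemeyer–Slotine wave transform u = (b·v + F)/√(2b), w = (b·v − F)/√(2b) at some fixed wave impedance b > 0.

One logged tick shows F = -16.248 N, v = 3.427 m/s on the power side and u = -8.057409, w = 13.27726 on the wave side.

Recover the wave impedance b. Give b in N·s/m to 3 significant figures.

u + w = 5.219851;  u + w = √(2b)·v, so √(2b) = 5.219851/3.427 = 1.523155.
b = (√(2b))²/2 = 2.320000/2 = 1.160000.
(Check via u − w = 2F/√(2b): u − w = -21.334669, 2F/√(2b) = -21.334669.)

b = 1.16 N·s/m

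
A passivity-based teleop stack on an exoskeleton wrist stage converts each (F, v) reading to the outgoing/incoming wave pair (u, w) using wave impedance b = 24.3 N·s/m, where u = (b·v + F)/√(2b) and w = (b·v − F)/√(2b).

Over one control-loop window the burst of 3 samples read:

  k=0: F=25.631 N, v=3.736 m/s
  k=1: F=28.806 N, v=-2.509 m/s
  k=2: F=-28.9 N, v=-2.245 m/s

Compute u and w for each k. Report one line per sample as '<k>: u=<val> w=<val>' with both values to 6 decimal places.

0: u=16.699128 w=9.345910
1: u=-4.613541 w=-12.877627
2: u=-11.970889 w=-3.679836

k=0: b·v=24.3×3.736=90.784800; √(2b)=6.971370; u=(90.784800+25.631)/6.971370=16.699128, w=(90.784800−25.631)/6.971370=9.345910
k=1: b·v=24.3×(-2.509)=-60.968700; √(2b)=6.971370; u=(-60.968700+28.806)/6.971370=-4.613541, w=(-60.968700−28.806)/6.971370=-12.877627
k=2: b·v=24.3×(-2.245)=-54.553500; √(2b)=6.971370; u=(-54.553500+(-28.9))/6.971370=-11.970889, w=(-54.553500−(-28.9))/6.971370=-3.679836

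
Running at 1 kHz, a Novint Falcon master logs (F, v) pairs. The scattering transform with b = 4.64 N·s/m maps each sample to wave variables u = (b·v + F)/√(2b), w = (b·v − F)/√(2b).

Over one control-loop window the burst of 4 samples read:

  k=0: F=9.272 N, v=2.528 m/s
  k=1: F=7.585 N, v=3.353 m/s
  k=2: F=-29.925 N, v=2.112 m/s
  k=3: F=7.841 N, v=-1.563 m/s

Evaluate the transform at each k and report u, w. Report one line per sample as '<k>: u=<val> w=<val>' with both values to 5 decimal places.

0: u=6.89422 w=0.80685
1: u=7.59704 w=2.61724
2: u=-6.60646 w=13.04027
3: u=0.19324 w=-4.95463

k=0: b·v=4.64×2.528=11.72992; √(2b)=3.04631; u=(11.72992+9.272)/3.04631=6.89422, w=(11.72992−9.272)/3.04631=0.80685
k=1: b·v=4.64×3.353=15.55792; √(2b)=3.04631; u=(15.55792+7.585)/3.04631=7.59704, w=(15.55792−7.585)/3.04631=2.61724
k=2: b·v=4.64×2.112=9.79968; √(2b)=3.04631; u=(9.79968+(-29.925))/3.04631=-6.60646, w=(9.79968−(-29.925))/3.04631=13.04027
k=3: b·v=4.64×(-1.563)=-7.25232; √(2b)=3.04631; u=(-7.25232+7.841)/3.04631=0.19324, w=(-7.25232−7.841)/3.04631=-4.95463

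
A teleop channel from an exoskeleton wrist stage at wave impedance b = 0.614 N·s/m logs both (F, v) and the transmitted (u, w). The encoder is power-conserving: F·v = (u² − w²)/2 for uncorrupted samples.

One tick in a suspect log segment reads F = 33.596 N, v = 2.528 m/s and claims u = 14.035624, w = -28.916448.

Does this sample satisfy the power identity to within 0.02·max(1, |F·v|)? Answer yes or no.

F·v = 33.596×2.528 = 84.930688 W.
(u² − w²)/2 = (196.998741 − 836.160965)/2 = -319.581112 W.
|Δ| = 404.511800;  2% of max(1, |F·v|) = 1.698614.

no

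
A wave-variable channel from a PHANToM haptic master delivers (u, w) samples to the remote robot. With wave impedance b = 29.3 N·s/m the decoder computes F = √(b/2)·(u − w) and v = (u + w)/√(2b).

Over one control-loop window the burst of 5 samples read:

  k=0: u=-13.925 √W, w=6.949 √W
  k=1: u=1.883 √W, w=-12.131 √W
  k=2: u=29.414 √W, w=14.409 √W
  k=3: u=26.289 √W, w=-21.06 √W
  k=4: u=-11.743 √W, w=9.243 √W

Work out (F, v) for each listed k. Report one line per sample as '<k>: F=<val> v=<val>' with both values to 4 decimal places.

k=0: u−w=-20.8740, u+w=-6.9760; √(b/2)=3.8275, √(2b)=7.6551; F=3.8275×(-20.874)=-79.8959, v=-6.9760/7.6551=-0.9113
k=1: u−w=14.0140, u+w=-10.2480; √(b/2)=3.8275, √(2b)=7.6551; F=3.8275×14.014=53.6390, v=-10.2480/7.6551=-1.3387
k=2: u−w=15.0050, u+w=43.8230; √(b/2)=3.8275, √(2b)=7.6551; F=3.8275×15.005=57.4321, v=43.8230/7.6551=5.7247
k=3: u−w=47.3490, u+w=5.2290; √(b/2)=3.8275, √(2b)=7.6551; F=3.8275×47.349=181.2298, v=5.2290/7.6551=0.6831
k=4: u−w=-20.9860, u+w=-2.5000; √(b/2)=3.8275, √(2b)=7.6551; F=3.8275×(-20.986)=-80.3246, v=-2.5000/7.6551=-0.3266

0: F=-79.8959 v=-0.9113
1: F=53.6390 v=-1.3387
2: F=57.4321 v=5.7247
3: F=181.2298 v=0.6831
4: F=-80.3246 v=-0.3266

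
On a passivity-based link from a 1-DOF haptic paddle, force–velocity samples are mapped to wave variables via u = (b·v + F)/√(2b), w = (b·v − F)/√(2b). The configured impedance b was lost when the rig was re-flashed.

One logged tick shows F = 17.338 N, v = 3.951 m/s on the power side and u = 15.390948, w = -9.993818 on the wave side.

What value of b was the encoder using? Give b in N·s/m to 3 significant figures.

u + w = 5.397130;  u + w = √(2b)·v, so √(2b) = 5.397130/3.951 = 1.366016.
b = (√(2b))²/2 = 1.866000/2 = 0.933000.
(Check via u − w = 2F/√(2b): u − w = 25.384766, 2F/√(2b) = 25.384765.)

b = 0.933 N·s/m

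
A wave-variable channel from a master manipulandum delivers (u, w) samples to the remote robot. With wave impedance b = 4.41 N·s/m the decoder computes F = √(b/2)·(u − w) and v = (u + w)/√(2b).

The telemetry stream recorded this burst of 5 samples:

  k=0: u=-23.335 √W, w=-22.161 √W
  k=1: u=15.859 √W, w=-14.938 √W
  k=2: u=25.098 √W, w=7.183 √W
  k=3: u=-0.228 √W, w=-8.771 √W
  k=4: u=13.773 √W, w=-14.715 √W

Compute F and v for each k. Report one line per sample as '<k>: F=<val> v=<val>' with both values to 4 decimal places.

0: F=-1.7433 v=-15.3193
1: F=45.7312 v=0.3101
2: F=26.6024 v=10.8696
3: F=12.6857 v=-3.0301
4: F=42.3025 v=-0.3172

k=0: u−w=-1.1740, u+w=-45.4960; √(b/2)=1.4849, √(2b)=2.9698; F=1.4849×(-1.174)=-1.7433, v=-45.4960/2.9698=-15.3193
k=1: u−w=30.7970, u+w=0.9210; √(b/2)=1.4849, √(2b)=2.9698; F=1.4849×30.797=45.7312, v=0.9210/2.9698=0.3101
k=2: u−w=17.9150, u+w=32.2810; √(b/2)=1.4849, √(2b)=2.9698; F=1.4849×17.915=26.6024, v=32.2810/2.9698=10.8696
k=3: u−w=8.5430, u+w=-8.9990; √(b/2)=1.4849, √(2b)=2.9698; F=1.4849×8.543=12.6857, v=-8.9990/2.9698=-3.0301
k=4: u−w=28.4880, u+w=-0.9420; √(b/2)=1.4849, √(2b)=2.9698; F=1.4849×28.488=42.3025, v=-0.9420/2.9698=-0.3172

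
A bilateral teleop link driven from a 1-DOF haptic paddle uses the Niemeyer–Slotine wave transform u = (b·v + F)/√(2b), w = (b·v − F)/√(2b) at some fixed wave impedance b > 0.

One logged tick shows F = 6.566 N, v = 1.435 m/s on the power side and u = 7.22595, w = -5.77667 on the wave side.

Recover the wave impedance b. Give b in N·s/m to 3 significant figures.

u + w = 1.44928;  u + w = √(2b)·v, so √(2b) = 1.44928/1.435 = 1.00995.
b = (√(2b))²/2 = 1.02000/2 = 0.51000.
(Check via u − w = 2F/√(2b): u − w = 13.00262, 2F/√(2b) = 13.00261.)

b = 0.51 N·s/m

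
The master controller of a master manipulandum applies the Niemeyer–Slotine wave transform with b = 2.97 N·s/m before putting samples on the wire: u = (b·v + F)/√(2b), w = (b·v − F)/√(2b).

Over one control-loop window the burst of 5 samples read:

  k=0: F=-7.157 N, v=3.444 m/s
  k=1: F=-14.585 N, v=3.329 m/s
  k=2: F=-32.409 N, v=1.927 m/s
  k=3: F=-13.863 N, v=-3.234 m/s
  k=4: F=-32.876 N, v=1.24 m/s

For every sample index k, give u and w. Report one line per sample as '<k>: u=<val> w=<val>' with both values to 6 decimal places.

k=0: b·v=2.97×3.444=10.228680; √(2b)=2.437212; u=(10.228680+(-7.157))/2.437212=1.260326, w=(10.228680−(-7.157))/2.437212=7.133431
k=1: b·v=2.97×3.329=9.887130; √(2b)=2.437212; u=(9.887130+(-14.585))/2.437212=-1.927559, w=(9.887130−(-14.585))/2.437212=10.041037
k=2: b·v=2.97×1.927=5.723190; √(2b)=2.437212; u=(5.723190+(-32.409))/2.437212=-10.949320, w=(5.723190−(-32.409))/2.437212=15.645827
k=3: b·v=2.97×(-3.234)=-9.604980; √(2b)=2.437212; u=(-9.604980+(-13.863))/2.437212=-9.629029, w=(-9.604980−(-13.863))/2.437212=1.747087
k=4: b·v=2.97×1.24=3.682800; √(2b)=2.437212; u=(3.682800+(-32.876))/2.437212=-11.978115, w=(3.682800−(-32.876))/2.437212=15.000257

0: u=1.260326 w=7.133431
1: u=-1.927559 w=10.041037
2: u=-10.949320 w=15.645827
3: u=-9.629029 w=1.747087
4: u=-11.978115 w=15.000257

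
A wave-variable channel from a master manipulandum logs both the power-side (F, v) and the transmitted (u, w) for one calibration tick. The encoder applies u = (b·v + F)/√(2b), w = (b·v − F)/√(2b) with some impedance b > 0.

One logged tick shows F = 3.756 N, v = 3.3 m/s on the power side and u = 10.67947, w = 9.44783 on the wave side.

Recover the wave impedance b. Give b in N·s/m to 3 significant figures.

b = 18.6 N·s/m

u + w = 20.1273;  u + w = √(2b)·v, so √(2b) = 20.1273/3.3 = 6.0992.
b = (√(2b))²/2 = 37.2000/2 = 18.6000.
(Check via u − w = 2F/√(2b): u − w = 1.2316, 2F/√(2b) = 1.2316.)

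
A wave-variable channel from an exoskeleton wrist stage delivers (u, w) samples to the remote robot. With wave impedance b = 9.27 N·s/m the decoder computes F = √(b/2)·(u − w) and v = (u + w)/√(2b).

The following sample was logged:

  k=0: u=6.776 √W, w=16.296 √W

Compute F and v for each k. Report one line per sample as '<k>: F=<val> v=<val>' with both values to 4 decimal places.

0: F=-20.4957 v=5.3583

k=0: u−w=-9.5200, u+w=23.0720; √(b/2)=2.1529, √(2b)=4.3058; F=2.1529×(-9.52)=-20.4957, v=23.0720/4.3058=5.3583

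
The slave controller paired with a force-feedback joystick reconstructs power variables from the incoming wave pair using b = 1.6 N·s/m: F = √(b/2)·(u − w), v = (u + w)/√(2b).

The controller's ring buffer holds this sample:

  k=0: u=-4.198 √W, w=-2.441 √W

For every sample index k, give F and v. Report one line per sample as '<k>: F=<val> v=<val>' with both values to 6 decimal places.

k=0: u−w=-1.757000, u+w=-6.639000; √(b/2)=0.894427, √(2b)=1.788854; F=0.894427×(-1.757)=-1.571509, v=-6.639000/1.788854=-3.711314

0: F=-1.571509 v=-3.711314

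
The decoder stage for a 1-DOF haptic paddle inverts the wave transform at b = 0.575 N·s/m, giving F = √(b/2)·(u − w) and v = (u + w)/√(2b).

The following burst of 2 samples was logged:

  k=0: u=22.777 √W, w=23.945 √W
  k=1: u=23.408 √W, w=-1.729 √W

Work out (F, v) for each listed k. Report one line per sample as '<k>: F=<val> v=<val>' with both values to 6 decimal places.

0: F=-0.626270 v=43.568490
1: F=13.478215 v=20.215772

k=0: u−w=-1.168000, u+w=46.722000; √(b/2)=0.536190, √(2b)=1.072381; F=0.536190×(-1.168)=-0.626270, v=46.722000/1.072381=43.568490
k=1: u−w=25.137000, u+w=21.679000; √(b/2)=0.536190, √(2b)=1.072381; F=0.536190×25.137=13.478215, v=21.679000/1.072381=20.215772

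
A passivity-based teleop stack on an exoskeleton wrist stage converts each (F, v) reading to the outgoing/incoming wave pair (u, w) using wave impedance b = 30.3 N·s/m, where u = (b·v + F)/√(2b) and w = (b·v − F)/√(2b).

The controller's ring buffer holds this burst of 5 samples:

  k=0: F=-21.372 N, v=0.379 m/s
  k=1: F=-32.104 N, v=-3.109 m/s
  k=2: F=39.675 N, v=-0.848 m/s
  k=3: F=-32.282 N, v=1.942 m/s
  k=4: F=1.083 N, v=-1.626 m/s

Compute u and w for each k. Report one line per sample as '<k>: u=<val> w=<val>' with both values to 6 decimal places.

0: u=-1.270239 w=4.220602
1: u=-16.225201 w=-7.977121
2: u=1.795930 w=-8.397271
3: u=3.411941 w=11.705752
4: u=-6.189759 w=-6.468001

k=0: b·v=30.3×0.379=11.483700; √(2b)=7.784600; u=(11.483700+(-21.372))/7.784600=-1.270239, w=(11.483700−(-21.372))/7.784600=4.220602
k=1: b·v=30.3×(-3.109)=-94.202700; √(2b)=7.784600; u=(-94.202700+(-32.104))/7.784600=-16.225201, w=(-94.202700−(-32.104))/7.784600=-7.977121
k=2: b·v=30.3×(-0.848)=-25.694400; √(2b)=7.784600; u=(-25.694400+39.675)/7.784600=1.795930, w=(-25.694400−39.675)/7.784600=-8.397271
k=3: b·v=30.3×1.942=58.842600; √(2b)=7.784600; u=(58.842600+(-32.282))/7.784600=3.411941, w=(58.842600−(-32.282))/7.784600=11.705752
k=4: b·v=30.3×(-1.626)=-49.267800; √(2b)=7.784600; u=(-49.267800+1.083)/7.784600=-6.189759, w=(-49.267800−1.083)/7.784600=-6.468001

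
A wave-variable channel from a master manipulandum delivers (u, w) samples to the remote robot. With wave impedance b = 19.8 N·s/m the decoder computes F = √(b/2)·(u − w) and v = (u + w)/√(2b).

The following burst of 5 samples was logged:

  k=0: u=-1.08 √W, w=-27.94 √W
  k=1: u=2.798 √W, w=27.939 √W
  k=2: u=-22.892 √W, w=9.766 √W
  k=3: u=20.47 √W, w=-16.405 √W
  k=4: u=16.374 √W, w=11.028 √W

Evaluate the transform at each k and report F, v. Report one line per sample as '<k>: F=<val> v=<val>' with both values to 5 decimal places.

k=0: u−w=26.86000, u+w=-29.02000; √(b/2)=3.14643, √(2b)=6.29285; F=3.14643×26.86=84.51302, v=-29.02000/6.29285=-4.61158
k=1: u−w=-25.14100, u+w=30.73700; √(b/2)=3.14643, √(2b)=6.29285; F=3.14643×(-25.141)=-79.10431, v=30.73700/6.29285=4.88443
k=2: u−w=-32.65800, u+w=-13.12600; √(b/2)=3.14643, √(2b)=6.29285; F=3.14643×(-32.658)=-102.75600, v=-13.12600/6.29285=-2.08586
k=3: u−w=36.87500, u+w=4.06500; √(b/2)=3.14643, √(2b)=6.29285; F=3.14643×36.875=116.02448, v=4.06500/6.29285=0.64597
k=4: u−w=5.34600, u+w=27.40200; √(b/2)=3.14643, √(2b)=6.29285; F=3.14643×5.346=16.82080, v=27.40200/6.29285=4.35446

0: F=84.51302 v=-4.61158
1: F=-79.10431 v=4.88443
2: F=-102.75600 v=-2.08586
3: F=116.02448 v=0.64597
4: F=16.82080 v=4.35446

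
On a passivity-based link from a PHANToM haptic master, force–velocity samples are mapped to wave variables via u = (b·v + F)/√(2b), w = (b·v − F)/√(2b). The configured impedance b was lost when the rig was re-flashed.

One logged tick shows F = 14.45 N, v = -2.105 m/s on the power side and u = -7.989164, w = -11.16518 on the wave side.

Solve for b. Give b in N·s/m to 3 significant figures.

u + w = -19.154344;  u + w = √(2b)·v, so √(2b) = -19.154344/(-2.105) = 9.099451.
b = (√(2b))²/2 = 82.800005/2 = 41.400003.
(Check via u − w = 2F/√(2b): u − w = 3.176016, 2F/√(2b) = 3.176016.)

b = 41.4 N·s/m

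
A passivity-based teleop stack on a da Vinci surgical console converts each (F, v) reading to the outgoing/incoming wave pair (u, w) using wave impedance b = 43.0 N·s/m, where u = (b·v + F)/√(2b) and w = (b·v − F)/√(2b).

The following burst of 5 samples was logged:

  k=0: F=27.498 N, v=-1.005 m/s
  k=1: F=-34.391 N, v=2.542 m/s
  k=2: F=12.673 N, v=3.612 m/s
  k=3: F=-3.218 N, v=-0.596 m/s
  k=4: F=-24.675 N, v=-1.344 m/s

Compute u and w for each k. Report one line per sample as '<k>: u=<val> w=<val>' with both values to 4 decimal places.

k=0: b·v=43.0×(-1.005)=-43.2150; √(2b)=9.2736; u=(-43.2150+27.498)/9.2736=-1.6948, w=(-43.2150−27.498)/9.2736=-7.6252
k=1: b·v=43.0×2.542=109.3060; √(2b)=9.2736; u=(109.3060+(-34.391))/9.2736=8.0783, w=(109.3060−(-34.391))/9.2736=15.4952
k=2: b·v=43.0×3.612=155.3160; √(2b)=9.2736; u=(155.3160+12.673)/9.2736=18.1147, w=(155.3160−12.673)/9.2736=15.3816
k=3: b·v=43.0×(-0.596)=-25.6280; √(2b)=9.2736; u=(-25.6280+(-3.218))/9.2736=-3.1105, w=(-25.6280−(-3.218))/9.2736=-2.4165
k=4: b·v=43.0×(-1.344)=-57.7920; √(2b)=9.2736; u=(-57.7920+(-24.675))/9.2736=-8.8926, w=(-57.7920−(-24.675))/9.2736=-3.5711

0: u=-1.6948 w=-7.6252
1: u=8.0783 w=15.4952
2: u=18.1147 w=15.3816
3: u=-3.1105 w=-2.4165
4: u=-8.8926 w=-3.5711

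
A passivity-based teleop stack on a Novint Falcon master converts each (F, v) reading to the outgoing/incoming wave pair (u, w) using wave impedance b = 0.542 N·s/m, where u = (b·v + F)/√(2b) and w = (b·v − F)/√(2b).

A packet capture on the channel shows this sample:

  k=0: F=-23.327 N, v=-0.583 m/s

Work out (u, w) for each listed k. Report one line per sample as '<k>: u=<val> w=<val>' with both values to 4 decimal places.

0: u=-22.7085 w=22.1015

k=0: b·v=0.542×(-0.583)=-0.3160; √(2b)=1.0412; u=(-0.3160+(-23.327))/1.0412=-22.7085, w=(-0.3160−(-23.327))/1.0412=22.1015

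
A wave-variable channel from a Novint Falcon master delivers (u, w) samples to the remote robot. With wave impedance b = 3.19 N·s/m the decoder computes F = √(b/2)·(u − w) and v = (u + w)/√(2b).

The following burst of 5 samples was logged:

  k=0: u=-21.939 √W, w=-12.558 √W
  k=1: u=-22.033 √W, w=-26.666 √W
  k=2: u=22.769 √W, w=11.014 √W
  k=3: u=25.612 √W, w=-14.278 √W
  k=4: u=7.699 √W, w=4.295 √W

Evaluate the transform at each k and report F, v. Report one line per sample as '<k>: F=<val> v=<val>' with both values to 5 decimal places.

0: F=-11.84758 v=-13.65749
1: F=5.85117 v=-19.28012
2: F=14.84578 v=13.37482
3: F=50.37840 v=4.48717
4: F=4.29902 v=4.74847

k=0: u−w=-9.38100, u+w=-34.49700; √(b/2)=1.26293, √(2b)=2.52587; F=1.26293×(-9.381)=-11.84758, v=-34.49700/2.52587=-13.65749
k=1: u−w=4.63300, u+w=-48.69900; √(b/2)=1.26293, √(2b)=2.52587; F=1.26293×4.633=5.85117, v=-48.69900/2.52587=-19.28012
k=2: u−w=11.75500, u+w=33.78300; √(b/2)=1.26293, √(2b)=2.52587; F=1.26293×11.755=14.84578, v=33.78300/2.52587=13.37482
k=3: u−w=39.89000, u+w=11.33400; √(b/2)=1.26293, √(2b)=2.52587; F=1.26293×39.89=50.37840, v=11.33400/2.52587=4.48717
k=4: u−w=3.40400, u+w=11.99400; √(b/2)=1.26293, √(2b)=2.52587; F=1.26293×3.404=4.29902, v=11.99400/2.52587=4.74847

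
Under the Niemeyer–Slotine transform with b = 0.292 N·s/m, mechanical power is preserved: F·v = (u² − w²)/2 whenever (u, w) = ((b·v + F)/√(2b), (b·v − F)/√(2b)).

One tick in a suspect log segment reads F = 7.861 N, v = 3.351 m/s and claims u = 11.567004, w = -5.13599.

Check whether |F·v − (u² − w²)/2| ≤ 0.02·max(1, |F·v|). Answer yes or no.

F·v = 7.861×3.351 = 26.342211 W.
(u² − w²)/2 = (133.795582 − 26.378393)/2 = 53.708594 W.
|Δ| = 27.366383;  2% of max(1, |F·v|) = 0.526844.

no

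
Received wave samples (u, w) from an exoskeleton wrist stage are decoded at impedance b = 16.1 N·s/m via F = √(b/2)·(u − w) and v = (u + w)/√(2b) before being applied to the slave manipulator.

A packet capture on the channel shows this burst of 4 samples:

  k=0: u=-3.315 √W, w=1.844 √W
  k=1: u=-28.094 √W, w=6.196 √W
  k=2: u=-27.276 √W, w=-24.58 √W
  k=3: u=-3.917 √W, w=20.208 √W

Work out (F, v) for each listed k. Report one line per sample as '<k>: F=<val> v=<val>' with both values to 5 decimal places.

0: F=-14.63738 v=-0.25923
1: F=-97.28938 v=-3.85902
2: F=-7.64923 v=-9.13842
3: F=-68.44871 v=2.87091

k=0: u−w=-5.15900, u+w=-1.47100; √(b/2)=2.83725, √(2b)=5.67450; F=2.83725×(-5.159)=-14.63738, v=-1.47100/5.67450=-0.25923
k=1: u−w=-34.29000, u+w=-21.89800; √(b/2)=2.83725, √(2b)=5.67450; F=2.83725×(-34.29)=-97.28938, v=-21.89800/5.67450=-3.85902
k=2: u−w=-2.69600, u+w=-51.85600; √(b/2)=2.83725, √(2b)=5.67450; F=2.83725×(-2.696)=-7.64923, v=-51.85600/5.67450=-9.13842
k=3: u−w=-24.12500, u+w=16.29100; √(b/2)=2.83725, √(2b)=5.67450; F=2.83725×(-24.125)=-68.44871, v=16.29100/5.67450=2.87091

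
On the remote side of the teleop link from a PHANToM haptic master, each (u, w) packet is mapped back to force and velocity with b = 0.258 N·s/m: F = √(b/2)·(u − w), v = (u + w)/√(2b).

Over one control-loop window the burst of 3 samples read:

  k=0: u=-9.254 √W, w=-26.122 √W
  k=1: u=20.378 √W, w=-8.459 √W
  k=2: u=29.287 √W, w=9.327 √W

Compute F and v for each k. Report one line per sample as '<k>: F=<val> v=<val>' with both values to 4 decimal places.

0: F=6.0584 v=-49.2475
1: F=10.3573 v=16.5926
2: F=7.1689 v=53.7551

k=0: u−w=16.8680, u+w=-35.3760; √(b/2)=0.3592, √(2b)=0.7183; F=0.3592×16.868=6.0584, v=-35.3760/0.7183=-49.2475
k=1: u−w=28.8370, u+w=11.9190; √(b/2)=0.3592, √(2b)=0.7183; F=0.3592×28.837=10.3573, v=11.9190/0.7183=16.5926
k=2: u−w=19.9600, u+w=38.6140; √(b/2)=0.3592, √(2b)=0.7183; F=0.3592×19.96=7.1689, v=38.6140/0.7183=53.7551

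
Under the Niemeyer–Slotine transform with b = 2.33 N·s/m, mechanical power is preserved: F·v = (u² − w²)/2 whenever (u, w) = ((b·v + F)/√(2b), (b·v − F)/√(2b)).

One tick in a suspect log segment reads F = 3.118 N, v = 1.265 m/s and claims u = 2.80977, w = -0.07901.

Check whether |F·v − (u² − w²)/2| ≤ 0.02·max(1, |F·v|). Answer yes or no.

F·v = 3.118×1.265 = 3.9443 W.
(u² − w²)/2 = (7.8948 − 0.0062)/2 = 3.9443 W.
|Δ| = 0.0000;  2% of max(1, |F·v|) = 0.0789.

yes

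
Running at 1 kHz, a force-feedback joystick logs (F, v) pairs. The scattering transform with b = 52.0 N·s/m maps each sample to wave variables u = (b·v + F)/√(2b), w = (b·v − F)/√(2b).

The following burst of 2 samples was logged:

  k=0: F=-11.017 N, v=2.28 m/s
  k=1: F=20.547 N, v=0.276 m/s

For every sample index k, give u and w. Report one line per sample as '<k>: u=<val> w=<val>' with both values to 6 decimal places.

0: u=10.545459 w=12.706070
1: u=3.422129 w=-0.607470

k=0: b·v=52.0×2.28=118.560000; √(2b)=10.198039; u=(118.560000+(-11.017))/10.198039=10.545459, w=(118.560000−(-11.017))/10.198039=12.706070
k=1: b·v=52.0×0.276=14.352000; √(2b)=10.198039; u=(14.352000+20.547)/10.198039=3.422129, w=(14.352000−20.547)/10.198039=-0.607470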